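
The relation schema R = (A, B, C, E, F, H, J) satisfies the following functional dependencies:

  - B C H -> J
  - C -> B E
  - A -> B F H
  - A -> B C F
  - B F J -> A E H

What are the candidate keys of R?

{A}, {B, F, J}, {C, F, H}, {C, F, J}

{A}⁺: A→BFH adds B, F, H; A→BCF adds C; BCH→J adds J; C→BE adds E → {A, B, C, E, F, H, J}.
{B, F, J}⁺: BFJ→AEH adds A, E, H; A→BCF adds C → {A, B, C, E, F, H, J}.
{C, F, H}⁺: C→BE adds B, E; BCH→J adds J; BFJ→AEH adds A → {A, B, C, E, F, H, J}.
{C, F, J}⁺: C→BE adds B, E; BFJ→AEH adds A, H → {A, B, C, E, F, H, J}.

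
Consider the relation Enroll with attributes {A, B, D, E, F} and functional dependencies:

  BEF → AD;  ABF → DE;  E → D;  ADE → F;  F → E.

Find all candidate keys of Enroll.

{B, F}; {A, B, E}

Attribute B never appears on the right-hand side of any dependency, so B must belong to every candidate key.
{B}⁺ = {B}, which is not all of the schema, so we must add further attributes.
{B, F}⁺: F→E adds E; BEF→AD adds A, D → {A, B, D, E, F}. Minimal: {F}⁺ = {D, E, F}; {B}⁺ = {B} — none reach the full schema.
{A, B, E}⁺: E→D adds D; ADE→F adds F → {A, B, D, E, F}. Minimal: {B, E}⁺ = {B, D, E}; {A, E}⁺ = {A, D, E, F}; {A, B}⁺ = {A, B} — none reach the full schema.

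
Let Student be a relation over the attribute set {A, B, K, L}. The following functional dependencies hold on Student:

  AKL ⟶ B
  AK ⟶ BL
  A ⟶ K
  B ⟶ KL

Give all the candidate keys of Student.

A

Attribute A never appears on the right-hand side of any dependency, so A must belong to every candidate key.
{A}⁺ = {A, B, K, L}, which is all of the schema, so {A} is the only candidate key.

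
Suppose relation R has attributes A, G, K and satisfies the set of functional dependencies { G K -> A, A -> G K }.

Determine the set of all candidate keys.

{A}, {G, K}

{A}⁺: A→GK adds G, K → {A, G, K}.
{G, K}⁺: GK→A adds A → {A, G, K}.
Any other superkey contains one of these as a subset, so there are no further candidate keys.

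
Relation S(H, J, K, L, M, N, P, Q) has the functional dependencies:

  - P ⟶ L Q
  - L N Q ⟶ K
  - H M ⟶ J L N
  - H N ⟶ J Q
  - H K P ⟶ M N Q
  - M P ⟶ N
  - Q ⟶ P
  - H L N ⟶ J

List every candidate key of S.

Attribute H never appears on the right-hand side of any dependency, so H must belong to every candidate key.
{H}⁺ = {H}, which is not all of the schema, so we must add further attributes.
{H, M}⁺: HM→JLN adds J, L, N; HN→JQ adds Q; Q→P adds P; LNQ→K adds K → {H, J, K, L, M, N, P, Q}.
{H, N}⁺: HN→JQ adds J, Q; Q→P adds P; P→LQ adds L; LNQ→K adds K; HKP→MNQ adds M → {H, J, K, L, M, N, P, Q}.
{H, K, P}⁺: P→LQ adds L, Q; HKP→MNQ adds M, N; HLN→J adds J → {H, J, K, L, M, N, P, Q}.
{H, K, Q}⁺: Q→P adds P; P→LQ adds L; HKP→MNQ adds M, N; HLN→J adds J → {H, J, K, L, M, N, P, Q}.
Any other superkey contains one of these as a subset, so there are no further candidate keys.

HM, HN, HKP, HKQ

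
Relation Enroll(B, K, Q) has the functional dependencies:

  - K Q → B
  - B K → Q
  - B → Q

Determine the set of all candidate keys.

BK, KQ

Attribute K never appears on the right-hand side of any dependency, so K must belong to every candidate key.
{K}⁺ = {K}, which is not all of the schema, so we must add further attributes.
{B, K}⁺: BK→Q adds Q → {B, K, Q}. Minimal: {K}⁺ = {K}; {B}⁺ = {B, Q} — none reach the full schema.
{K, Q}⁺: KQ→B adds B → {B, K, Q}. Minimal: {Q}⁺ = {Q}; {K}⁺ = {K} — none reach the full schema.
Any other superkey contains one of these as a subset, so there are no further candidate keys.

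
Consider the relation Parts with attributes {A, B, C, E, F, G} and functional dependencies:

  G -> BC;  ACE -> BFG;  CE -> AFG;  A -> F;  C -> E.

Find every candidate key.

{C}⁺: C→E adds E; CE→AFG adds A, F, G; G→BC adds B → {A, B, C, E, F, G}.
{G}⁺: G→BC adds B, C; C→E adds E; CE→AFG adds A, F → {A, B, C, E, F, G}.
Any other superkey contains one of these as a subset, so there are no further candidate keys.

C, G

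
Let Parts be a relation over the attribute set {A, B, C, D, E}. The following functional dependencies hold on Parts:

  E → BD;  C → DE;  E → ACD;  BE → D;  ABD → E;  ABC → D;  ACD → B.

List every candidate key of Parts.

{C}⁺: C→DE adds D, E; E→ACD adds A; ACD→B adds B → {A, B, C, D, E}.
{E}⁺: E→BD adds B, D; E→ACD adds A, C → {A, B, C, D, E}.
{A, B, D}⁺: ABD→E adds E; E→ACD adds C → {A, B, C, D, E}. Minimal: {B, D}⁺ = {B, D}; {A, D}⁺ = {A, D}; {A, B}⁺ = {A, B} — none reach the full schema.
Any other superkey contains one of these as a subset, so there are no further candidate keys.

{C}, {E}, {A, B, D}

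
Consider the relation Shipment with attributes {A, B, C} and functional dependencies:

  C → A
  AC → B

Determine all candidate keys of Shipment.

{C}

Attribute C never appears on the right-hand side of any dependency, so C must belong to every candidate key.
{C}⁺ = {A, B, C}, which is all of the schema, so {C} is the only candidate key.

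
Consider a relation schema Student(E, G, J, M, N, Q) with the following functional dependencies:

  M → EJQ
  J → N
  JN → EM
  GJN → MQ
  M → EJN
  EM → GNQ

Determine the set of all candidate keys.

{J}, {M}

{J}⁺: J→N adds N; JN→EM adds E, M; EM→GNQ adds G, Q → {E, G, J, M, N, Q}.
{M}⁺: M→EJQ adds E, J, Q; J→N adds N; EM→GNQ adds G → {E, G, J, M, N, Q}.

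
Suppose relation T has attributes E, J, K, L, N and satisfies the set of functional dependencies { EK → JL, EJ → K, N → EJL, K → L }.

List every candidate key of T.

Attribute N never appears on the right-hand side of any dependency, so N must belong to every candidate key.
{N}⁺ = {E, J, K, L, N}, which is all of the schema, so {N} is the only candidate key.

N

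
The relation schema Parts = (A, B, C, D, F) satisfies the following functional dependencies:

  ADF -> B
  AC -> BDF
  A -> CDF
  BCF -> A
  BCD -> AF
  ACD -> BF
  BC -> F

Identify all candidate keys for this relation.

A, BC

{A}⁺: A→CDF adds C, D, F; ACD→BF adds B → {A, B, C, D, F}.
{B, C}⁺: BC→F adds F; BCF→A adds A; AC→BDF adds D → {A, B, C, D, F}.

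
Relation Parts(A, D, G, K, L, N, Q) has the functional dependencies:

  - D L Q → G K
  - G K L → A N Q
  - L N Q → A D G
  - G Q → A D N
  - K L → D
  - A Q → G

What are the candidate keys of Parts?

Attribute L never appears on the right-hand side of any dependency, so L must belong to every candidate key.
{L}⁺ = {L}, which is not all of the schema, so we must add further attributes.
{A, L, Q}⁺: AQ→G adds G; GQ→ADN adds D, N; DLQ→GK adds K → {A, D, G, K, L, N, Q}. Minimal: {L, Q}⁺ = {L, Q}; {A, Q}⁺ = {A, D, G, N, Q}; {A, L}⁺ = {A, L} — none reach the full schema.
{D, L, Q}⁺: DLQ→GK adds G, K; GKL→ANQ adds A, N → {A, D, G, K, L, N, Q}. Minimal: {L, Q}⁺ = {L, Q}; {D, Q}⁺ = {D, Q}; {D, L}⁺ = {D, L} — none reach the full schema.
{G, K, L}⁺: GKL→ANQ adds A, N, Q; LNQ→ADG adds D → {A, D, G, K, L, N, Q}. Minimal: {K, L}⁺ = {D, K, L}; {G, L}⁺ = {G, L}; {G, K}⁺ = {G, K} — none reach the full schema.
{G, L, Q}⁺: GQ→ADN adds A, D, N; DLQ→GK adds K → {A, D, G, K, L, N, Q}. Minimal: {L, Q}⁺ = {L, Q}; {G, Q}⁺ = {A, D, G, N, Q}; {G, L}⁺ = {G, L} — none reach the full schema.
{K, L, Q}⁺: KL→D adds D; DLQ→GK adds G; GKL→ANQ adds A, N → {A, D, G, K, L, N, Q}. Minimal: {L, Q}⁺ = {L, Q}; {K, Q}⁺ = {K, Q}; {K, L}⁺ = {D, K, L} — none reach the full schema.
{L, N, Q}⁺: LNQ→ADG adds A, D, G; DLQ→GK adds K → {A, D, G, K, L, N, Q}. Minimal: {N, Q}⁺ = {N, Q}; {L, Q}⁺ = {L, Q}; {L, N}⁺ = {L, N} — none reach the full schema.

{A, L, Q}; {D, L, Q}; {G, K, L}; {G, L, Q}; {K, L, Q}; {L, N, Q}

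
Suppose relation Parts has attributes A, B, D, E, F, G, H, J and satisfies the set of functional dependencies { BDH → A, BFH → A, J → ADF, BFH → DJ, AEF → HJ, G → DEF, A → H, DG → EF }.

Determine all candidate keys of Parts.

{A, B, G}⁺: G→DEF adds D, E, F; A→H adds H; BFH→DJ adds J → {A, B, D, E, F, G, H, J}.
{B, G, H}⁺: G→DEF adds D, E, F; BDH→A adds A; BFH→DJ adds J → {A, B, D, E, F, G, H, J}.
{B, G, J}⁺: J→ADF adds A, D, F; G→DEF adds E; A→H adds H → {A, B, D, E, F, G, H, J}.

ABG; BGH; BGJ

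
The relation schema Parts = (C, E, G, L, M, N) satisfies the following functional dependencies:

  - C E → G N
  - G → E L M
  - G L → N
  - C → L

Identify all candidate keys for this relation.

Attribute C never appears on the right-hand side of any dependency, so C must belong to every candidate key.
{C}⁺ = {C, L}, which is not all of the schema, so we must add further attributes.
{C, E}⁺: CE→GN adds G, N; G→ELM adds L, M → {C, E, G, L, M, N}. Minimal: {E}⁺ = {E}; {C}⁺ = {C, L} — none reach the full schema.
{C, G}⁺: G→ELM adds E, L, M; GL→N adds N → {C, E, G, L, M, N}. Minimal: {G}⁺ = {E, G, L, M, N}; {C}⁺ = {C, L} — none reach the full schema.
Any other superkey contains one of these as a subset, so there are no further candidate keys.

CE, CG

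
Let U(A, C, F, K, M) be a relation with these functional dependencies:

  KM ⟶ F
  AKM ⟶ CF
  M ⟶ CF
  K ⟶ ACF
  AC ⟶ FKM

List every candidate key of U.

K; AC; AM

{K}⁺: K→ACF adds A, C, F; AC→FKM adds M → {A, C, F, K, M}.
{A, C}⁺: AC→FKM adds F, K, M → {A, C, F, K, M}. Minimal: {C}⁺ = {C}; {A}⁺ = {A} — none reach the full schema.
{A, M}⁺: M→CF adds C, F; AC→FKM adds K → {A, C, F, K, M}. Minimal: {M}⁺ = {C, F, M}; {A}⁺ = {A} — none reach the full schema.
Any other superkey contains one of these as a subset, so there are no further candidate keys.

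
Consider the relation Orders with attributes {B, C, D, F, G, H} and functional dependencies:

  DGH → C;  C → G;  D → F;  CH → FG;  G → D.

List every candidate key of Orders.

{B, C, H}, {B, G, H}

Attributes B, H never appear on any right-hand side, so every candidate key must contain {B, H}.
{B, H}⁺ = {B, H}, which is not all of the schema, so we must add further attributes.
{B, C, H}⁺: C→G adds G; CH→FG adds F; G→D adds D → {B, C, D, F, G, H}.
{B, G, H}⁺: G→D adds D; DGH→C adds C; D→F adds F → {B, C, D, F, G, H}.
Any other superkey contains one of these as a subset, so there are no further candidate keys.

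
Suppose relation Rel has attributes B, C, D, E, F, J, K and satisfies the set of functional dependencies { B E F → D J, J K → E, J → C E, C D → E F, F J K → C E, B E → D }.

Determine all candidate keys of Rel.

BJK; BCDK; BCEK; BEFK

Attributes B, K never appear on any right-hand side, so every candidate key must contain {B, K}.
{B, K}⁺ = {B, K}, which is not all of the schema, so we must add further attributes.
{B, J, K}⁺: JK→E adds E; J→CE adds C; BE→D adds D; CD→EF adds F → {B, C, D, E, F, J, K}. Minimal: {J, K}⁺ = {C, E, J, K}; {B, K}⁺ = {B, K}; {B, J}⁺ = {B, C, D, E, F, J} — none reach the full schema.
{B, C, D, K}⁺: CD→EF adds E, F; BEF→DJ adds J → {B, C, D, E, F, J, K}. Minimal: {C, D, K}⁺ = {C, D, E, F, K}; {B, D, K}⁺ = {B, D, K}; {B, C, K}⁺ = {B, C, K}; … — none reach the full schema.
{B, C, E, K}⁺: BE→D adds D; CD→EF adds F; BEF→DJ adds J → {B, C, D, E, F, J, K}. Minimal: {C, E, K}⁺ = {C, E, K}; {B, E, K}⁺ = {B, D, E, K}; {B, C, K}⁺ = {B, C, K}; … — none reach the full schema.
{B, E, F, K}⁺: BEF→DJ adds D, J; J→CE adds C → {B, C, D, E, F, J, K}. Minimal: {E, F, K}⁺ = {E, F, K}; {B, F, K}⁺ = {B, F, K}; {B, E, K}⁺ = {B, D, E, K}; … — none reach the full schema.
Any other superkey contains one of these as a subset, so there are no further candidate keys.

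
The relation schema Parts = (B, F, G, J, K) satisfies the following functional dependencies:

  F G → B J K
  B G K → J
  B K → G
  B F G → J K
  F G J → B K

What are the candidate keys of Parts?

{F, G}, {B, F, K}

Attribute F never appears on the right-hand side of any dependency, so F must belong to every candidate key.
{F}⁺ = {F}, which is not all of the schema, so we must add further attributes.
{F, G}⁺: FG→BJK adds B, J, K → {B, F, G, J, K}. Minimal: {G}⁺ = {G}; {F}⁺ = {F} — none reach the full schema.
{B, F, K}⁺: BK→G adds G; BFG→JK adds J → {B, F, G, J, K}. Minimal: {F, K}⁺ = {F, K}; {B, K}⁺ = {B, G, J, K}; {B, F}⁺ = {B, F} — none reach the full schema.
Any other superkey contains one of these as a subset, so there are no further candidate keys.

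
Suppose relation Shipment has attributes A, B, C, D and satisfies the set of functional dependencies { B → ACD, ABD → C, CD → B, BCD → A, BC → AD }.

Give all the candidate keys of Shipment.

{B}; {C, D}

{B}⁺: B→ACD adds A, C, D → {A, B, C, D}.
{C, D}⁺: CD→B adds B; BCD→A adds A → {A, B, C, D}.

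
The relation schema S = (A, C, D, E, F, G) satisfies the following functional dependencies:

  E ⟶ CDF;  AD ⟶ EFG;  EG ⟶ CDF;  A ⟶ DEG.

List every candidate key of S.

{A}

Attribute A never appears on the right-hand side of any dependency, so A must belong to every candidate key.
{A}⁺ = {A, C, D, E, F, G}, which is all of the schema, so {A} is the only candidate key.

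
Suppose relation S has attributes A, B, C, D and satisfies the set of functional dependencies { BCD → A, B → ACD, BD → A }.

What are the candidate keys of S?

Attribute B never appears on the right-hand side of any dependency, so B must belong to every candidate key.
{B}⁺ = {A, B, C, D}, which is all of the schema, so {B} is the only candidate key.

{B}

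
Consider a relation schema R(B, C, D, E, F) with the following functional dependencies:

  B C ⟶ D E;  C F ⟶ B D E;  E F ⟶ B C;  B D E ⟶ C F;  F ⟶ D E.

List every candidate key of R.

F, BC, BDE

{F}⁺: F→DE adds D, E; EF→BC adds B, C → {B, C, D, E, F}.
{B, C}⁺: BC→DE adds D, E; BDE→CF adds F → {B, C, D, E, F}. Minimal: {C}⁺ = {C}; {B}⁺ = {B} — none reach the full schema.
{B, D, E}⁺: BDE→CF adds C, F → {B, C, D, E, F}. Minimal: {D, E}⁺ = {D, E}; {B, E}⁺ = {B, E}; {B, D}⁺ = {B, D} — none reach the full schema.
Any other superkey contains one of these as a subset, so there are no further candidate keys.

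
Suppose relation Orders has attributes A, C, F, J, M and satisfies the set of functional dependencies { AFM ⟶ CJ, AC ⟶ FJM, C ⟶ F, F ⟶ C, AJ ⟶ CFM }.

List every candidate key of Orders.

(A, C), (A, F), (A, J)

Attribute A never appears on the right-hand side of any dependency, so A must belong to every candidate key.
{A}⁺ = {A}, which is not all of the schema, so we must add further attributes.
{A, C}⁺: AC→FJM adds F, J, M → {A, C, F, J, M}. Minimal: {C}⁺ = {C, F}; {A}⁺ = {A} — none reach the full schema.
{A, F}⁺: F→C adds C; AC→FJM adds J, M → {A, C, F, J, M}. Minimal: {F}⁺ = {C, F}; {A}⁺ = {A} — none reach the full schema.
{A, J}⁺: AJ→CFM adds C, F, M → {A, C, F, J, M}. Minimal: {J}⁺ = {J}; {A}⁺ = {A} — none reach the full schema.
Any other superkey contains one of these as a subset, so there are no further candidate keys.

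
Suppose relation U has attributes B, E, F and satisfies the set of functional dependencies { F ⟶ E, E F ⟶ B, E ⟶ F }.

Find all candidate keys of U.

E, F

{E}⁺: E→F adds F; EF→B adds B → {B, E, F}.
{F}⁺: F→E adds E; EF→B adds B → {B, E, F}.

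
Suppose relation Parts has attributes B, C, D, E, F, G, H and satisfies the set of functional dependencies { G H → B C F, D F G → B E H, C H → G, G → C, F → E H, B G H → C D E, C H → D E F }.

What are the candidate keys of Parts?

{C, F}, {C, H}, {F, G}, {G, H}

{C, F}⁺: F→EH adds E, H; CH→DEF adds D; CH→G adds G; GH→BCF adds B → {B, C, D, E, F, G, H}.
{C, H}⁺: CH→G adds G; CH→DEF adds D, E, F; GH→BCF adds B → {B, C, D, E, F, G, H}.
{F, G}⁺: G→C adds C; F→EH adds E, H; CH→DEF adds D; GH→BCF adds B → {B, C, D, E, F, G, H}.
{G, H}⁺: GH→BCF adds B, C, F; F→EH adds E; BGH→CDE adds D → {B, C, D, E, F, G, H}.
Any other superkey contains one of these as a subset, so there are no further candidate keys.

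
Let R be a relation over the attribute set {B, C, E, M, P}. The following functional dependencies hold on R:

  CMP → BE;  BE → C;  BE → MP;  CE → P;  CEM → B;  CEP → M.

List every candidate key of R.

{B, E}, {C, E}, {C, M, P}

{B, E}⁺: BE→C adds C; BE→MP adds M, P → {B, C, E, M, P}. Minimal: {E}⁺ = {E}; {B}⁺ = {B} — none reach the full schema.
{C, E}⁺: CE→P adds P; CEP→M adds M; CMP→BE adds B → {B, C, E, M, P}. Minimal: {E}⁺ = {E}; {C}⁺ = {C} — none reach the full schema.
{C, M, P}⁺: CMP→BE adds B, E → {B, C, E, M, P}. Minimal: {M, P}⁺ = {M, P}; {C, P}⁺ = {C, P}; {C, M}⁺ = {C, M} — none reach the full schema.
Any other superkey contains one of these as a subset, so there are no further candidate keys.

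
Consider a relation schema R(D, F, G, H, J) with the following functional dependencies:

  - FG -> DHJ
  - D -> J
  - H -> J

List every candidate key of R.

{F, G}

Attributes F, G never appear on any right-hand side, so every candidate key must contain {F, G}.
{F, G}⁺ = {D, F, G, H, J}, which is all of the schema, so {F, G} is the only candidate key.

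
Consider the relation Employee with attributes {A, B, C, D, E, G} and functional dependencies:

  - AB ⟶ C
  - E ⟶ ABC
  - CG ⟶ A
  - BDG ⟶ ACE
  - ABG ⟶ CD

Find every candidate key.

{E, G}; {A, B, G}; {B, C, G}; {B, D, G}

Attribute G never appears on the right-hand side of any dependency, so G must belong to every candidate key.
{G}⁺ = {G}, which is not all of the schema, so we must add further attributes.
{E, G}⁺: E→ABC adds A, B, C; ABG→CD adds D → {A, B, C, D, E, G}. Minimal: {G}⁺ = {G}; {E}⁺ = {A, B, C, E} — none reach the full schema.
{A, B, G}⁺: AB→C adds C; ABG→CD adds D; BDG→ACE adds E → {A, B, C, D, E, G}. Minimal: {B, G}⁺ = {B, G}; {A, G}⁺ = {A, G}; {A, B}⁺ = {A, B, C} — none reach the full schema.
{B, C, G}⁺: CG→A adds A; ABG→CD adds D; BDG→ACE adds E → {A, B, C, D, E, G}. Minimal: {C, G}⁺ = {A, C, G}; {B, G}⁺ = {B, G}; {B, C}⁺ = {B, C} — none reach the full schema.
{B, D, G}⁺: BDG→ACE adds A, C, E → {A, B, C, D, E, G}. Minimal: {D, G}⁺ = {D, G}; {B, G}⁺ = {B, G}; {B, D}⁺ = {B, D} — none reach the full schema.
Any other superkey contains one of these as a subset, so there are no further candidate keys.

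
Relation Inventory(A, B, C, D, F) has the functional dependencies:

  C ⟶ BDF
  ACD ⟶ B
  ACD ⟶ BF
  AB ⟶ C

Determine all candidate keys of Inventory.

Attribute A never appears on the right-hand side of any dependency, so A must belong to every candidate key.
{A}⁺ = {A}, which is not all of the schema, so we must add further attributes.
{A, B}⁺: AB→C adds C; C→BDF adds D, F → {A, B, C, D, F}.
{A, C}⁺: C→BDF adds B, D, F → {A, B, C, D, F}.
Any other superkey contains one of these as a subset, so there are no further candidate keys.

AB, AC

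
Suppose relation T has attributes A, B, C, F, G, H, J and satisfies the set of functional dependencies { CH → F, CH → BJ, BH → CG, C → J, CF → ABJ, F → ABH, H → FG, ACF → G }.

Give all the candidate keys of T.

{F}⁺: F→ABH adds A, B, H; H→FG adds G; BH→CG adds C; C→J adds J → {A, B, C, F, G, H, J}.
{H}⁺: H→FG adds F, G; F→ABH adds A, B; BH→CG adds C; C→J adds J → {A, B, C, F, G, H, J}.

(F), (H)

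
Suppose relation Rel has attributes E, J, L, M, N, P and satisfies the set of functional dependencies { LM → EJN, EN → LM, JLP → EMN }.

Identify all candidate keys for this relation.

Attribute P never appears on the right-hand side of any dependency, so P must belong to every candidate key.
{P}⁺ = {P}, which is not all of the schema, so we must add further attributes.
{E, N, P}⁺: EN→LM adds L, M; LM→EJN adds J → {E, J, L, M, N, P}. Minimal: {N, P}⁺ = {N, P}; {E, P}⁺ = {E, P}; {E, N}⁺ = {E, J, L, M, N} — none reach the full schema.
{J, L, P}⁺: JLP→EMN adds E, M, N → {E, J, L, M, N, P}. Minimal: {L, P}⁺ = {L, P}; {J, P}⁺ = {J, P}; {J, L}⁺ = {J, L} — none reach the full schema.
{L, M, P}⁺: LM→EJN adds E, J, N → {E, J, L, M, N, P}. Minimal: {M, P}⁺ = {M, P}; {L, P}⁺ = {L, P}; {L, M}⁺ = {E, J, L, M, N} — none reach the full schema.
Any other superkey contains one of these as a subset, so there are no further candidate keys.

(E, N, P); (J, L, P); (L, M, P)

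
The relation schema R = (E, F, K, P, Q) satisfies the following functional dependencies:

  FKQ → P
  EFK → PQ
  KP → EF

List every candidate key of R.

Attribute K never appears on the right-hand side of any dependency, so K must belong to every candidate key.
{K}⁺ = {K}, which is not all of the schema, so we must add further attributes.
{K, P}⁺: KP→EF adds E, F; EFK→PQ adds Q → {E, F, K, P, Q}. Minimal: {P}⁺ = {P}; {K}⁺ = {K} — none reach the full schema.
{E, F, K}⁺: EFK→PQ adds P, Q → {E, F, K, P, Q}. Minimal: {F, K}⁺ = {F, K}; {E, K}⁺ = {E, K}; {E, F}⁺ = {E, F} — none reach the full schema.
{F, K, Q}⁺: FKQ→P adds P; KP→EF adds E → {E, F, K, P, Q}. Minimal: {K, Q}⁺ = {K, Q}; {F, Q}⁺ = {F, Q}; {F, K}⁺ = {F, K} — none reach the full schema.

(K, P); (E, F, K); (F, K, Q)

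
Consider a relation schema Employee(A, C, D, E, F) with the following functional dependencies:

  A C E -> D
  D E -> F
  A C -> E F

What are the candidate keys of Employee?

{A, C}

Attributes A, C never appear on any right-hand side, so every candidate key must contain {A, C}.
{A, C}⁺ = {A, C, D, E, F}, which is all of the schema, so {A, C} is the only candidate key.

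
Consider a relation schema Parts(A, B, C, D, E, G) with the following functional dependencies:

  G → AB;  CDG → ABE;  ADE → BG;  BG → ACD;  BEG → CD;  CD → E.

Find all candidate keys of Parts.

{G}⁺: G→AB adds A, B; BG→ACD adds C, D; CD→E adds E → {A, B, C, D, E, G}.
{A, C, D}⁺: CD→E adds E; ADE→BG adds B, G → {A, B, C, D, E, G}. Minimal: {C, D}⁺ = {C, D, E}; {A, D}⁺ = {A, D}; {A, C}⁺ = {A, C} — none reach the full schema.
{A, D, E}⁺: ADE→BG adds B, G; BG→ACD adds C → {A, B, C, D, E, G}. Minimal: {D, E}⁺ = {D, E}; {A, E}⁺ = {A, E}; {A, D}⁺ = {A, D} — none reach the full schema.
Any other superkey contains one of these as a subset, so there are no further candidate keys.

{G}, {A, C, D}, {A, D, E}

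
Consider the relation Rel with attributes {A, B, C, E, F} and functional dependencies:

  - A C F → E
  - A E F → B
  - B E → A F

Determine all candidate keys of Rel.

{A, C, F}, {B, C, E}

{A, C, F}⁺: ACF→E adds E; AEF→B adds B → {A, B, C, E, F}. Minimal: {C, F}⁺ = {C, F}; {A, F}⁺ = {A, F}; {A, C}⁺ = {A, C} — none reach the full schema.
{B, C, E}⁺: BE→AF adds A, F → {A, B, C, E, F}. Minimal: {C, E}⁺ = {C, E}; {B, E}⁺ = {A, B, E, F}; {B, C}⁺ = {B, C} — none reach the full schema.
Any other superkey contains one of these as a subset, so there are no further candidate keys.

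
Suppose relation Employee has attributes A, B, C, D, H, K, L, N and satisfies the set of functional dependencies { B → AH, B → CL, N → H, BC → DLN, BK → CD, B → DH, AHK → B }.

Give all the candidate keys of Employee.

{B, K}; {A, H, K}; {A, K, N}

Attribute K never appears on the right-hand side of any dependency, so K must belong to every candidate key.
{K}⁺ = {K}, which is not all of the schema, so we must add further attributes.
{B, K}⁺: B→AH adds A, H; B→CL adds C, L; BC→DLN adds D, N → {A, B, C, D, H, K, L, N}. Minimal: {K}⁺ = {K}; {B}⁺ = {A, B, C, D, H, L, N} — none reach the full schema.
{A, H, K}⁺: AHK→B adds B; B→CL adds C, L; BC→DLN adds D, N → {A, B, C, D, H, K, L, N}. Minimal: {H, K}⁺ = {H, K}; {A, K}⁺ = {A, K}; {A, H}⁺ = {A, H} — none reach the full schema.
{A, K, N}⁺: N→H adds H; AHK→B adds B; B→CL adds C, L; BC→DLN adds D → {A, B, C, D, H, K, L, N}. Minimal: {K, N}⁺ = {H, K, N}; {A, N}⁺ = {A, H, N}; {A, K}⁺ = {A, K} — none reach the full schema.
Any other superkey contains one of these as a subset, so there are no further candidate keys.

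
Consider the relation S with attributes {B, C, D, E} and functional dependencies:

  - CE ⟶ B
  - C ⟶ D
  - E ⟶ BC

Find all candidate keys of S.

Attribute E never appears on the right-hand side of any dependency, so E must belong to every candidate key.
{E}⁺ = {B, C, D, E}, which is all of the schema, so {E} is the only candidate key.

(E)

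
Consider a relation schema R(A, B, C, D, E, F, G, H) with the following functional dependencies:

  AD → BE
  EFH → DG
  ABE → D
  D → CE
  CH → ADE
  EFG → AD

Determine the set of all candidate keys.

(C, F, H), (D, F, H), (E, F, H)

Attributes F, H never appear on any right-hand side, so every candidate key must contain {F, H}.
{F, H}⁺ = {F, H}, which is not all of the schema, so we must add further attributes.
{C, F, H}⁺: CH→ADE adds A, D, E; AD→BE adds B; EFH→DG adds G → {A, B, C, D, E, F, G, H}. Minimal: {F, H}⁺ = {F, H}; {C, H}⁺ = {A, B, C, D, E, H}; {C, F}⁺ = {C, F} — none reach the full schema.
{D, F, H}⁺: D→CE adds C, E; CH→ADE adds A; AD→BE adds B; EFH→DG adds G → {A, B, C, D, E, F, G, H}. Minimal: {F, H}⁺ = {F, H}; {D, H}⁺ = {A, B, C, D, E, H}; {D, F}⁺ = {C, D, E, F} — none reach the full schema.
{E, F, H}⁺: EFH→DG adds D, G; D→CE adds C; CH→ADE adds A; AD→BE adds B → {A, B, C, D, E, F, G, H}. Minimal: {F, H}⁺ = {F, H}; {E, H}⁺ = {E, H}; {E, F}⁺ = {E, F} — none reach the full schema.
Any other superkey contains one of these as a subset, so there are no further candidate keys.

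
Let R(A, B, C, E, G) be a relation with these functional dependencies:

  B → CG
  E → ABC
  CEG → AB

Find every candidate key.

Attribute E never appears on the right-hand side of any dependency, so E must belong to every candidate key.
{E}⁺ = {A, B, C, E, G}, which is all of the schema, so {E} is the only candidate key.

{E}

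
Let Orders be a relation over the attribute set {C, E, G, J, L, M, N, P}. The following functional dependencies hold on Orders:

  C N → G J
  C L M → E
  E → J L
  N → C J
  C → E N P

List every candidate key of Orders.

Attribute M never appears on the right-hand side of any dependency, so M must belong to every candidate key.
{M}⁺ = {M}, which is not all of the schema, so we must add further attributes.
{C, M}⁺: C→ENP adds E, N, P; CN→GJ adds G, J; E→JL adds L → {C, E, G, J, L, M, N, P}.
{M, N}⁺: N→CJ adds C, J; C→ENP adds E, P; CN→GJ adds G; E→JL adds L → {C, E, G, J, L, M, N, P}.
Any other superkey contains one of these as a subset, so there are no further candidate keys.

(C, M), (M, N)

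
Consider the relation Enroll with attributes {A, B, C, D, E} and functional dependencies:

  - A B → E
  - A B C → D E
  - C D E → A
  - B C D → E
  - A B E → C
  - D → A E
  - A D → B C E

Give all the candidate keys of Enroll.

(D), (A, B)

{D}⁺: D→AE adds A, E; AD→BCE adds B, C → {A, B, C, D, E}.
{A, B}⁺: AB→E adds E; ABE→C adds C; ABC→DE adds D → {A, B, C, D, E}. Minimal: {B}⁺ = {B}; {A}⁺ = {A} — none reach the full schema.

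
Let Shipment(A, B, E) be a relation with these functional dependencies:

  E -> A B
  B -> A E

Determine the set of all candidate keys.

{B}⁺: B→AE adds A, E → {A, B, E}.
{E}⁺: E→AB adds A, B → {A, B, E}.
Any other superkey contains one of these as a subset, so there are no further candidate keys.

{B}; {E}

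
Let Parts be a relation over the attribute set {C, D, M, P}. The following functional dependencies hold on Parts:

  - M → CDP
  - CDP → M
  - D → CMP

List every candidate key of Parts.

{D}⁺: D→CMP adds C, M, P → {C, D, M, P}.
{M}⁺: M→CDP adds C, D, P → {C, D, M, P}.

D, M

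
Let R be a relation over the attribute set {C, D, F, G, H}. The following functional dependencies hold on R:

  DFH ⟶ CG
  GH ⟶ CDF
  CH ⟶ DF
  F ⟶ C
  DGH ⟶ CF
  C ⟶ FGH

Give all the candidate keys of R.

{C}⁺: C→FGH adds F, G, H; GH→CDF adds D → {C, D, F, G, H}.
{F}⁺: F→C adds C; C→FGH adds G, H; GH→CDF adds D → {C, D, F, G, H}.
{G, H}⁺: GH→CDF adds C, D, F → {C, D, F, G, H}.
Any other superkey contains one of these as a subset, so there are no further candidate keys.

{C}, {F}, {G, H}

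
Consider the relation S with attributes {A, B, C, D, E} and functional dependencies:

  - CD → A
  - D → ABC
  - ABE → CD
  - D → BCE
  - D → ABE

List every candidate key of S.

D; ABE

{D}⁺: D→ABC adds A, B, C; D→BCE adds E → {A, B, C, D, E}.
{A, B, E}⁺: ABE→CD adds C, D → {A, B, C, D, E}. Minimal: {B, E}⁺ = {B, E}; {A, E}⁺ = {A, E}; {A, B}⁺ = {A, B} — none reach the full schema.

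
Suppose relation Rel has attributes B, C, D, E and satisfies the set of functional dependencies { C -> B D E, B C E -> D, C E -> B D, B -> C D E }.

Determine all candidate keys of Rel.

{B}, {C}

{B}⁺: B→CDE adds C, D, E → {B, C, D, E}.
{C}⁺: C→BDE adds B, D, E → {B, C, D, E}.
Any other superkey contains one of these as a subset, so there are no further candidate keys.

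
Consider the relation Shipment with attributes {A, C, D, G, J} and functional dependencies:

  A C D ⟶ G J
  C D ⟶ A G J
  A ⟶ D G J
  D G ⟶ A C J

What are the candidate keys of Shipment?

{A}⁺: A→DGJ adds D, G, J; DG→ACJ adds C → {A, C, D, G, J}.
{C, D}⁺: CD→AGJ adds A, G, J → {A, C, D, G, J}.
{D, G}⁺: DG→ACJ adds A, C, J → {A, C, D, G, J}.

{A}, {C, D}, {D, G}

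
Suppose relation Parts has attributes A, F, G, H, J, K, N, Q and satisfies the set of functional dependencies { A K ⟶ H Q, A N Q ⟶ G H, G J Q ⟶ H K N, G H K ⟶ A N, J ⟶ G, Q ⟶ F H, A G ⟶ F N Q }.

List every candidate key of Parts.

AJ; JQ; HJK

Attribute J never appears on the right-hand side of any dependency, so J must belong to every candidate key.
{J}⁺ = {G, J}, which is not all of the schema, so we must add further attributes.
{A, J}⁺: J→G adds G; AG→FNQ adds F, N, Q; ANQ→GH adds H; GJQ→HKN adds K → {A, F, G, H, J, K, N, Q}. Minimal: {J}⁺ = {G, J}; {A}⁺ = {A} — none reach the full schema.
{J, Q}⁺: J→G adds G; Q→FH adds F, H; GJQ→HKN adds K, N; GHK→AN adds A → {A, F, G, H, J, K, N, Q}. Minimal: {Q}⁺ = {F, H, Q}; {J}⁺ = {G, J} — none reach the full schema.
{H, J, K}⁺: J→G adds G; GHK→AN adds A, N; AG→FNQ adds F, Q → {A, F, G, H, J, K, N, Q}. Minimal: {J, K}⁺ = {G, J, K}; {H, K}⁺ = {H, K}; {H, J}⁺ = {G, H, J} — none reach the full schema.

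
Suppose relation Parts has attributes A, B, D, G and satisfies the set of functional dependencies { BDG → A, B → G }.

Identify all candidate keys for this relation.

Attributes B, D never appear on any right-hand side, so every candidate key must contain {B, D}.
{B, D}⁺ = {A, B, D, G}, which is all of the schema, so {B, D} is the only candidate key.

{B, D}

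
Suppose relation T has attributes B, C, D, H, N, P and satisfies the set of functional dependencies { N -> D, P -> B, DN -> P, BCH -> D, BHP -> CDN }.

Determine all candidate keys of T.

{H, N}; {H, P}

Attribute H never appears on the right-hand side of any dependency, so H must belong to every candidate key.
{H}⁺ = {H}, which is not all of the schema, so we must add further attributes.
{H, N}⁺: N→D adds D; DN→P adds P; P→B adds B; BHP→CDN adds C → {B, C, D, H, N, P}. Minimal: {N}⁺ = {B, D, N, P}; {H}⁺ = {H} — none reach the full schema.
{H, P}⁺: P→B adds B; BHP→CDN adds C, D, N → {B, C, D, H, N, P}. Minimal: {P}⁺ = {B, P}; {H}⁺ = {H} — none reach the full schema.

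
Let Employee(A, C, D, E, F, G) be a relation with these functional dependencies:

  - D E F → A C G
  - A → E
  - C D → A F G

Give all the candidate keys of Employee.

(C, D); (A, D, F); (D, E, F)

Attribute D never appears on the right-hand side of any dependency, so D must belong to every candidate key.
{D}⁺ = {D}, which is not all of the schema, so we must add further attributes.
{C, D}⁺: CD→AFG adds A, F, G; A→E adds E → {A, C, D, E, F, G}. Minimal: {D}⁺ = {D}; {C}⁺ = {C} — none reach the full schema.
{A, D, F}⁺: A→E adds E; DEF→ACG adds C, G → {A, C, D, E, F, G}. Minimal: {D, F}⁺ = {D, F}; {A, F}⁺ = {A, E, F}; {A, D}⁺ = {A, D, E} — none reach the full schema.
{D, E, F}⁺: DEF→ACG adds A, C, G → {A, C, D, E, F, G}. Minimal: {E, F}⁺ = {E, F}; {D, F}⁺ = {D, F}; {D, E}⁺ = {D, E} — none reach the full schema.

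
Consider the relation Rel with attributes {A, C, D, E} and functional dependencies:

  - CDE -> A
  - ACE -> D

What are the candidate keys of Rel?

ACE, CDE

Attributes C, E never appear on any right-hand side, so every candidate key must contain {C, E}.
{C, E}⁺ = {C, E}, which is not all of the schema, so we must add further attributes.
{A, C, E}⁺: ACE→D adds D → {A, C, D, E}. Minimal: {C, E}⁺ = {C, E}; {A, E}⁺ = {A, E}; {A, C}⁺ = {A, C} — none reach the full schema.
{C, D, E}⁺: CDE→A adds A → {A, C, D, E}. Minimal: {D, E}⁺ = {D, E}; {C, E}⁺ = {C, E}; {C, D}⁺ = {C, D} — none reach the full schema.
Any other superkey contains one of these as a subset, so there are no further candidate keys.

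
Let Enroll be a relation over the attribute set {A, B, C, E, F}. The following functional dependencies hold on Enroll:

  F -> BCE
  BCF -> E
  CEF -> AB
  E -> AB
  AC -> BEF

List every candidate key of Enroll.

{F}⁺: F→BCE adds B, C, E; CEF→AB adds A → {A, B, C, E, F}.
{A, C}⁺: AC→BEF adds B, E, F → {A, B, C, E, F}.
{C, E}⁺: E→AB adds A, B; AC→BEF adds F → {A, B, C, E, F}.
Any other superkey contains one of these as a subset, so there are no further candidate keys.

(F), (A, C), (C, E)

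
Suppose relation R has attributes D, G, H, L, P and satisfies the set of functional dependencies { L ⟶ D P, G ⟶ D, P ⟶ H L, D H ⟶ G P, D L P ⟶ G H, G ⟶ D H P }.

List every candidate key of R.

{G}⁺: G→D adds D; G→DHP adds H, P; P→HL adds L → {D, G, H, L, P}.
{L}⁺: L→DP adds D, P; P→HL adds H; DH→GP adds G → {D, G, H, L, P}.
{P}⁺: P→HL adds H, L; L→DP adds D; DH→GP adds G → {D, G, H, L, P}.
{D, H}⁺: DH→GP adds G, P; P→HL adds L → {D, G, H, L, P}.
Any other superkey contains one of these as a subset, so there are no further candidate keys.

(G), (L), (P), (D, H)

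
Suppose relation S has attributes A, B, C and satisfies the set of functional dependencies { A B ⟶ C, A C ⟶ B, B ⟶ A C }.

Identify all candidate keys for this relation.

{B}⁺: B→AC adds A, C → {A, B, C}.
{A, C}⁺: AC→B adds B → {A, B, C}. Minimal: {C}⁺ = {C}; {A}⁺ = {A} — none reach the full schema.
Any other superkey contains one of these as a subset, so there are no further candidate keys.

{B}, {A, C}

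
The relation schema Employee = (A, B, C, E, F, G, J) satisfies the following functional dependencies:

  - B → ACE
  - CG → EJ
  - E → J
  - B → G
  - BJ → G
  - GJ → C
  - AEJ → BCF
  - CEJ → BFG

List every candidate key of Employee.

{B}⁺: B→ACE adds A, C, E; E→J adds J; B→G adds G; AEJ→BCF adds F → {A, B, C, E, F, G, J}.
{A, E}⁺: E→J adds J; AEJ→BCF adds B, C, F; CEJ→BFG adds G → {A, B, C, E, F, G, J}.
{C, E}⁺: E→J adds J; CEJ→BFG adds B, F, G; B→ACE adds A → {A, B, C, E, F, G, J}.
{C, G}⁺: CG→EJ adds E, J; CEJ→BFG adds B, F; B→ACE adds A → {A, B, C, E, F, G, J}.
{E, G}⁺: E→J adds J; GJ→C adds C; CEJ→BFG adds B, F; B→ACE adds A → {A, B, C, E, F, G, J}.
{G, J}⁺: GJ→C adds C; CG→EJ adds E; CEJ→BFG adds B, F; B→ACE adds A → {A, B, C, E, F, G, J}.

{B}; {A, E}; {C, E}; {C, G}; {E, G}; {G, J}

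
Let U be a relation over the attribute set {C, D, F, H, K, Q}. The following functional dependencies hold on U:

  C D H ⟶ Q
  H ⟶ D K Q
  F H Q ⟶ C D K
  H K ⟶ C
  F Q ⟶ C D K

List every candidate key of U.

FH

Attributes F, H never appear on any right-hand side, so every candidate key must contain {F, H}.
{F, H}⁺ = {C, D, F, H, K, Q}, which is all of the schema, so {F, H} is the only candidate key.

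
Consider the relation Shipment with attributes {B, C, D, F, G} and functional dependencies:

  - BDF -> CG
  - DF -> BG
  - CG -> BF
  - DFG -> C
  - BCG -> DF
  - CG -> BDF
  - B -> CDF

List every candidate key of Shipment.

B, CG, DF

{B}⁺: B→CDF adds C, D, F; BDF→CG adds G → {B, C, D, F, G}.
{C, G}⁺: CG→BF adds B, F; BCG→DF adds D → {B, C, D, F, G}. Minimal: {G}⁺ = {G}; {C}⁺ = {C} — none reach the full schema.
{D, F}⁺: DF→BG adds B, G; DFG→C adds C → {B, C, D, F, G}. Minimal: {F}⁺ = {F}; {D}⁺ = {D} — none reach the full schema.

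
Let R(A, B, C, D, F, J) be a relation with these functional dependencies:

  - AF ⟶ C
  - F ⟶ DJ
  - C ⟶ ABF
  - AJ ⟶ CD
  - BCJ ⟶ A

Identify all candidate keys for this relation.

{C}⁺: C→ABF adds A, B, F; F→DJ adds D, J → {A, B, C, D, F, J}.
{A, F}⁺: AF→C adds C; F→DJ adds D, J; C→ABF adds B → {A, B, C, D, F, J}. Minimal: {F}⁺ = {D, F, J}; {A}⁺ = {A} — none reach the full schema.
{A, J}⁺: AJ→CD adds C, D; C→ABF adds B, F → {A, B, C, D, F, J}. Minimal: {J}⁺ = {J}; {A}⁺ = {A} — none reach the full schema.

C, AF, AJ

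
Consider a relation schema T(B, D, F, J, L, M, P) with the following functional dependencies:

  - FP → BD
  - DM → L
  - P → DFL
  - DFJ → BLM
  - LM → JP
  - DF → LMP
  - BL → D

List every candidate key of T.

{P}⁺: P→DFL adds D, F, L; DF→LMP adds M; FP→BD adds B; LM→JP adds J → {B, D, F, J, L, M, P}.
{D, F}⁺: DF→LMP adds L, M, P; FP→BD adds B; LM→JP adds J → {B, D, F, J, L, M, P}. Minimal: {F}⁺ = {F}; {D}⁺ = {D} — none reach the full schema.
{D, M}⁺: DM→L adds L; LM→JP adds J, P; P→DFL adds F; DFJ→BLM adds B → {B, D, F, J, L, M, P}. Minimal: {M}⁺ = {M}; {D}⁺ = {D} — none reach the full schema.
{L, M}⁺: LM→JP adds J, P; P→DFL adds D, F; DFJ→BLM adds B → {B, D, F, J, L, M, P}. Minimal: {M}⁺ = {M}; {L}⁺ = {L} — none reach the full schema.
{B, F, L}⁺: BL→D adds D; DF→LMP adds M, P; LM→JP adds J → {B, D, F, J, L, M, P}. Minimal: {F, L}⁺ = {F, L}; {B, L}⁺ = {B, D, L}; {B, F}⁺ = {B, F} — none reach the full schema.
Any other superkey contains one of these as a subset, so there are no further candidate keys.

P, DF, DM, LM, BFL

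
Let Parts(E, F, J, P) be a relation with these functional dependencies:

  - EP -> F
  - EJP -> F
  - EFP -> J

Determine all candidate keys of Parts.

(E, P)

Attributes E, P never appear on any right-hand side, so every candidate key must contain {E, P}.
{E, P}⁺ = {E, F, J, P}, which is all of the schema, so {E, P} is the only candidate key.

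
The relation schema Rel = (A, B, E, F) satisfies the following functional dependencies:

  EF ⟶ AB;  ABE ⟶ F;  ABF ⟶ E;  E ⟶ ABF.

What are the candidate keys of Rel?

(E), (A, B, F)

{E}⁺: E→ABF adds A, B, F → {A, B, E, F}.
{A, B, F}⁺: ABF→E adds E → {A, B, E, F}.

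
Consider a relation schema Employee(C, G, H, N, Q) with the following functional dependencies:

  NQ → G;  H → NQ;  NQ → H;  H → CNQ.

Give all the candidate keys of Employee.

{H}, {N, Q}

{H}⁺: H→NQ adds N, Q; H→CNQ adds C; NQ→G adds G → {C, G, H, N, Q}.
{N, Q}⁺: NQ→G adds G; NQ→H adds H; H→CNQ adds C → {C, G, H, N, Q}.
Any other superkey contains one of these as a subset, so there are no further candidate keys.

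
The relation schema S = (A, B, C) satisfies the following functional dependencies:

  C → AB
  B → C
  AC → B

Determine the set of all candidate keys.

{B}⁺: B→C adds C; C→AB adds A → {A, B, C}.
{C}⁺: C→AB adds A, B → {A, B, C}.
Any other superkey contains one of these as a subset, so there are no further candidate keys.

{B}; {C}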